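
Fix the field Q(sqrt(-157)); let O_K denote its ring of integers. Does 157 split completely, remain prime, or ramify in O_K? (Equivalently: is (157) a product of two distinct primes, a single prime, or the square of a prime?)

ramified

Since -157 ≢ 1 mod 4, the ring of integers is ℤ[√-157] with discriminant 4·(-157) = -628.
Ramification test: 157 | -628. The prime 157 ramifies in K.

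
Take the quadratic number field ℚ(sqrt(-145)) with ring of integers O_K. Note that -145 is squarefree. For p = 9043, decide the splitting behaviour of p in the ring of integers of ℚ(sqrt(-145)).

splits completely

Since -145 ≢ 1 mod 4, the ring of integers is ℤ[√-145] with discriminant 4·(-145) = -580.
9043 ∤ -580, so 9043 is unramified.
(-145/9043) = 8898^4521 mod 9043 = 1, giving Legendre symbol 1.
Legendre symbol 1 ⇒ 9043 is split.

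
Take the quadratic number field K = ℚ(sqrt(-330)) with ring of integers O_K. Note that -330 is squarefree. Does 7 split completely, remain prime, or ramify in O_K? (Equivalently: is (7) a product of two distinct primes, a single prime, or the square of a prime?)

d = -330 ≡ 2 (mod 4), so O_K = ℤ[√-330] and disc(K) = 4d = -1320.
7 ∤ -1320, so 7 is unramified.
Euler's criterion: (-330)^3 mod 7 = 6. Thus (-330|7) = -1.
d is a non-residue mod p, hence 7 remains inert in O_K.

7 remains inert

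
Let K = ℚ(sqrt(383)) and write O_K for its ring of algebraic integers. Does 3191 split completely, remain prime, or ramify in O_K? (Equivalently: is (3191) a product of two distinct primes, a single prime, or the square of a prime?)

split — (3191) = 𝔭₁𝔭₂ with 𝔭₁ ≠ 𝔭₂

d = 383 ≡ 3 (mod 4), so O_K = ℤ[√383] and disc(K) = 4d = 1532.
3191 ∤ 1532, so 3191 is unramified.
Euler's criterion: 383^1595 mod 3191 = 1. Thus (383|3191) = 1.
(383/3191) = 1, so 3191 splits.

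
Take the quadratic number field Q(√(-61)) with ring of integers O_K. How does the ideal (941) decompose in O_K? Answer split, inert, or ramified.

d = -61 ≡ 3 (mod 4), so O_K = ℤ[√-61] and disc(K) = 4d = -244.
941 ∤ -244, so 941 is unramified.
Legendre symbol by Euler's criterion: (-61/941) ≡ (-61)^470 ≡ 940 (mod 941), i.e. (-61/941) = -1.
Legendre symbol -1 ⇒ 941 is inert.

p is inert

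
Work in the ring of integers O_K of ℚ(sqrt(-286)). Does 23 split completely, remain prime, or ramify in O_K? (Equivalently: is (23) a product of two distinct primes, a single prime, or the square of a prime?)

d = -286 ≡ 2 (mod 4), so O_K = ℤ[√-286] and disc(K) = 4d = -1144.
23 ∤ -1144, so 23 is unramified.
(-286/23) = 13^11 mod 23 = 1, giving Legendre symbol 1.
d is a quadratic residue mod p, hence 23 splits in O_K.

splits completely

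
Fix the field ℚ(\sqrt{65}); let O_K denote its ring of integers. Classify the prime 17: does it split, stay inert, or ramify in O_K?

remains prime (inert)

d = 65 ≡ 1 (mod 4), so O_K = ℤ[(1+√65)/2] and disc(K) = d = 65.
Since gcd(17, 65) = 1 the prime 17 does not ramify.
Euler's criterion: 65^8 mod 17 = 16. Thus (65|17) = -1.
Legendre symbol -1 ⇒ 17 is inert.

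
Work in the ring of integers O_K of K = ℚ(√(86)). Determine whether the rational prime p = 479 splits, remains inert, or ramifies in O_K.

remains prime (inert)

d = 86 ≡ 2 (mod 4), so O_K = ℤ[√86] and disc(K) = 4d = 344.
479 ∤ 344, so 479 is unramified.
Legendre symbol by Euler's criterion: (86/479) ≡ 86^239 ≡ 478 (mod 479), i.e. (86/479) = -1.
Legendre symbol -1 ⇒ 479 is inert.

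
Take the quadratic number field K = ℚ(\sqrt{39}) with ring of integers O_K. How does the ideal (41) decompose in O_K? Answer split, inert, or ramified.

d = 39 ≡ 3 (mod 4), so O_K = ℤ[√39] and disc(K) = 4d = 156.
disc(K) = 156 is not divisible by 41; 41 is unramified.
Compute (39/41) via Euler: 39^((41-1)/2) mod 41 = 1, so (39/41) = 1.
(39/41) = 1, so 41 splits.

split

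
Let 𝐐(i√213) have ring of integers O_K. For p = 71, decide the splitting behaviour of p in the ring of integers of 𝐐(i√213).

Since -213 ≢ 1 mod 4, the ring of integers is ℤ[√-213] with discriminant 4·(-213) = -852.
disc(K) = -852 = 71·(-12), so p = 71 is ramified.

p ramifies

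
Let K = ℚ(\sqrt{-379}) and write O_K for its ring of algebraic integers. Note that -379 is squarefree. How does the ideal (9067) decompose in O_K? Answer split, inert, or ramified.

-379 mod 4 = 1, hence disc K = -379 and O_K = ℤ[(1+√-379)/2].
9067 ∤ -379, so 9067 is unramified.
Legendre symbol by Euler's criterion: (-379/9067) ≡ (-379)^4533 ≡ 1 (mod 9067), i.e. (-379/9067) = 1.
d is a quadratic residue mod p, hence 9067 splits in O_K.

splits completely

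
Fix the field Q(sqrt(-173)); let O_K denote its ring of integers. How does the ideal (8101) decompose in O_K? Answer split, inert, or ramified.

Since -173 ≢ 1 mod 4, the ring of integers is ℤ[√-173] with discriminant 4·(-173) = -692.
8101 ∤ -692, so 8101 is unramified.
Compute (-173/8101) via Euler: 7928^((8101-1)/2) mod 8101 = 8100, so (-173/8101) = -1.
d is a non-residue mod p, hence 8101 remains inert in O_K.

inert — (8101) stays prime in O_K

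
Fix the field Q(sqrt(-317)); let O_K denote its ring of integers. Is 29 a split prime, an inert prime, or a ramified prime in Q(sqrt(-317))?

p is inert

d = -317 ≡ 3 (mod 4), so O_K = ℤ[√-317] and disc(K) = 4d = -1268.
29 ∤ -1268, so 29 is unramified.
Legendre symbol by Euler's criterion: (-317/29) ≡ (-317)^14 ≡ 28 (mod 29), i.e. (-317/29) = -1.
d is a non-residue mod p, hence 29 remains inert in O_K.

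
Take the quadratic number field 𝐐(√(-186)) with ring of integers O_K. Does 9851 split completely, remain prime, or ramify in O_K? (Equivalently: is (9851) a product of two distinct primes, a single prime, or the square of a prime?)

splits completely

-186 mod 4 = 2, hence disc K = 4·(-186) = -744 and O_K = ℤ[√-186].
9851 ∤ -744, so 9851 is unramified.
(-186/9851) = 9665^4925 mod 9851 = 1, giving Legendre symbol 1.
(-186/9851) = 1, so 9851 splits.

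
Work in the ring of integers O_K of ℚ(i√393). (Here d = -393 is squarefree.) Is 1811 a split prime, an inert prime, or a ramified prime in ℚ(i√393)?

-393 mod 4 = 3, hence disc K = 4·(-393) = -1572 and O_K = ℤ[√-393].
Since gcd(1811, -1572) = 1 the prime 1811 does not ramify.
Euler's criterion: (-393)^905 mod 1811 = 1. Thus (-393|1811) = 1.
d is a quadratic residue mod p, hence 1811 splits in O_K.

1811 splits in O_K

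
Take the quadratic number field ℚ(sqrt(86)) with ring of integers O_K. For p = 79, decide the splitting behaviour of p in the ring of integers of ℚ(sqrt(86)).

Since 86 ≢ 1 mod 4, the ring of integers is ℤ[√86] with discriminant 4·86 = 344.
Since gcd(79, 344) = 1 the prime 79 does not ramify.
Legendre symbol by Euler's criterion: (86/79) ≡ 86^39 ≡ 78 (mod 79), i.e. (86/79) = -1.
Legendre symbol -1 ⇒ 79 is inert.

79 remains inert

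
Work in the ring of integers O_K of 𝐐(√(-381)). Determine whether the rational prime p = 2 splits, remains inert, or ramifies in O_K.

d = -381 ≡ 3 (mod 4), so O_K = ℤ[√-381] and disc(K) = 4d = -1524.
disc(K) = -1524 = 2·(-762), so p = 2 is ramified.

p ramifies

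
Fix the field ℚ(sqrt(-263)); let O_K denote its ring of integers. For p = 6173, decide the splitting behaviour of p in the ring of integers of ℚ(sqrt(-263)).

p splits

d = -263 ≡ 1 (mod 4), so O_K = ℤ[(1+√-263)/2] and disc(K) = d = -263.
6173 ∤ -263, so 6173 is unramified.
Compute (-263/6173) via Euler: 5910^((6173-1)/2) mod 6173 = 1, so (-263/6173) = 1.
Legendre symbol 1 ⇒ 6173 is split.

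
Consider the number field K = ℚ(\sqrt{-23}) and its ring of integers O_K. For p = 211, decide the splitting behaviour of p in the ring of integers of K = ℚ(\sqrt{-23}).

d = -23 ≡ 1 (mod 4), so O_K = ℤ[(1+√-23)/2] and disc(K) = d = -23.
disc(K) = -23 is not divisible by 211; 211 is unramified.
(-23/211) = 188^105 mod 211 = 1, giving Legendre symbol 1.
d is a quadratic residue mod p, hence 211 splits in O_K.

split — (211) = 𝔭₁𝔭₂ with 𝔭₁ ≠ 𝔭₂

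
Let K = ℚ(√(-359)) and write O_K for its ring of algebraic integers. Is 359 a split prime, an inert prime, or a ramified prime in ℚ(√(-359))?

359 is ramified

d = -359 ≡ 1 (mod 4), so O_K = ℤ[(1+√-359)/2] and disc(K) = d = -359.
disc(K) = -359 = 359·(-1), so p = 359 is ramified.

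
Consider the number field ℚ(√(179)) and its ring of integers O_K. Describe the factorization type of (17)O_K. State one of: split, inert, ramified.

17 splits in O_K

d = 179 ≡ 3 (mod 4), so O_K = ℤ[√179] and disc(K) = 4d = 716.
disc(K) = 716 is not divisible by 17; 17 is unramified.
Compute (179/17) via Euler: 9^((17-1)/2) mod 17 = 1, so (179/17) = 1.
Legendre symbol 1 ⇒ 17 is split.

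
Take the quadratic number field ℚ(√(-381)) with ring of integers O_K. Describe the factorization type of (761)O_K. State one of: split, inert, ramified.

p splits

d = -381 ≡ 3 (mod 4), so O_K = ℤ[√-381] and disc(K) = 4d = -1524.
Since gcd(761, -1524) = 1 the prime 761 does not ramify.
Euler's criterion: (-381)^380 mod 761 = 1. Thus (-381|761) = 1.
(-381/761) = 1, so 761 splits.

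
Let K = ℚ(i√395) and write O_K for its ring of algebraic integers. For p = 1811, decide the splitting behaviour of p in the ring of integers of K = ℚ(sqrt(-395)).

d = -395 ≡ 1 (mod 4), so O_K = ℤ[(1+√-395)/2] and disc(K) = d = -395.
disc(K) = -395 is not divisible by 1811; 1811 is unramified.
Compute (-395/1811) via Euler: 1416^((1811-1)/2) mod 1811 = 1, so (-395/1811) = 1.
(-395/1811) = 1, so 1811 splits.

split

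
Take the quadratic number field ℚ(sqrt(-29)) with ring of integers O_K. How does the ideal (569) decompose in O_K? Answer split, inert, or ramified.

Since -29 ≢ 1 mod 4, the ring of integers is ℤ[√-29] with discriminant 4·(-29) = -116.
Since gcd(569, -116) = 1 the prime 569 does not ramify.
Euler's criterion: (-29)^284 mod 569 = 568. Thus (-29|569) = -1.
Legendre symbol -1 ⇒ 569 is inert.

remains prime (inert)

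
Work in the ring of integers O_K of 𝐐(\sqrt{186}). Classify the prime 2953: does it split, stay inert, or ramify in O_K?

d = 186 ≡ 2 (mod 4), so O_K = ℤ[√186] and disc(K) = 4d = 744.
disc(K) = 744 is not divisible by 2953; 2953 is unramified.
Compute (186/2953) via Euler: 186^((2953-1)/2) mod 2953 = 1, so (186/2953) = 1.
Legendre symbol 1 ⇒ 2953 is split.

2953 splits in O_K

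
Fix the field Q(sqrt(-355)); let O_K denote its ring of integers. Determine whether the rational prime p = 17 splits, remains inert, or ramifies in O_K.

-355 mod 4 = 1, hence disc K = -355 and O_K = ℤ[(1+√-355)/2].
disc(K) = -355 is not divisible by 17; 17 is unramified.
Legendre symbol by Euler's criterion: (-355/17) ≡ (-355)^8 ≡ 1 (mod 17), i.e. (-355/17) = 1.
Legendre symbol 1 ⇒ 17 is split.

split — (17) = 𝔭₁𝔭₂ with 𝔭₁ ≠ 𝔭₂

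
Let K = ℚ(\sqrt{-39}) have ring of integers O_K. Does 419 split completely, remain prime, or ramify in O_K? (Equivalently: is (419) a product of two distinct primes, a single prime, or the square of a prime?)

-39 mod 4 = 1, hence disc K = -39 and O_K = ℤ[(1+√-39)/2].
Since gcd(419, -39) = 1 the prime 419 does not ramify.
(-39/419) = 380^209 mod 419 = 418, giving Legendre symbol -1.
Legendre symbol -1 ⇒ 419 is inert.

p is inert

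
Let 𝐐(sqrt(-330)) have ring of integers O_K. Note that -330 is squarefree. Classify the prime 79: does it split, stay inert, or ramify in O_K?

splits completely

-330 mod 4 = 2, hence disc K = 4·(-330) = -1320 and O_K = ℤ[√-330].
disc(K) = -1320 is not divisible by 79; 79 is unramified.
Compute (-330/79) via Euler: 65^((79-1)/2) mod 79 = 1, so (-330/79) = 1.
d is a quadratic residue mod p, hence 79 splits in O_K.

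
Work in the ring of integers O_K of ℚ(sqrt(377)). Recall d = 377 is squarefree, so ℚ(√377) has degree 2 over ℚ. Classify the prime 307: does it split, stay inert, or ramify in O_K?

Since 377 ≡ 1 mod 4, the ring of integers is ℤ[(1+√377)/2] with discriminant 377.
307 ∤ 377, so 307 is unramified.
Euler's criterion: 377^153 mod 307 = 1. Thus (377|307) = 1.
Legendre symbol 1 ⇒ 307 is split.

p splits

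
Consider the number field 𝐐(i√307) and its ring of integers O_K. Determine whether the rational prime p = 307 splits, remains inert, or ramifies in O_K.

307 is ramified

-307 mod 4 = 1, hence disc K = -307 and O_K = ℤ[(1+√-307)/2].
Ramification test: 307 | -307. The prime 307 ramifies in K.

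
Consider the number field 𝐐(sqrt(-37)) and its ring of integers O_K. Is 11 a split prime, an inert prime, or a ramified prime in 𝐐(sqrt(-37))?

-37 mod 4 = 3, hence disc K = 4·(-37) = -148 and O_K = ℤ[√-37].
Since gcd(11, -148) = 1 the prime 11 does not ramify.
(-37/11) = 7^5 mod 11 = 10, giving Legendre symbol -1.
(-37/11) = -1, so 11 is inert.

remains prime (inert)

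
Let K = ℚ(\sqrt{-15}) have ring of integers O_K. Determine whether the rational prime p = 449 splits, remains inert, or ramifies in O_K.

Since -15 ≡ 1 mod 4, the ring of integers is ℤ[(1+√-15)/2] with discriminant -15.
449 ∤ -15, so 449 is unramified.
Compute (-15/449) via Euler: 434^((449-1)/2) mod 449 = 448, so (-15/449) = -1.
(-15/449) = -1, so 449 is inert.

p is inert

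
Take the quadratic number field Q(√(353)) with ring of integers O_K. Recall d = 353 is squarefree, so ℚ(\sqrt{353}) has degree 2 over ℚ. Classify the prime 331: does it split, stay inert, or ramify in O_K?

353 mod 4 = 1, hence disc K = 353 and O_K = ℤ[(1+√353)/2].
331 ∤ 353, so 331 is unramified.
(353/331) = 22^165 mod 331 = 1, giving Legendre symbol 1.
Legendre symbol 1 ⇒ 331 is split.

split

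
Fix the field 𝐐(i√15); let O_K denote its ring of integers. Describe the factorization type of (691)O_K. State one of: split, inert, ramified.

d = -15 ≡ 1 (mod 4), so O_K = ℤ[(1+√-15)/2] and disc(K) = d = -15.
Since gcd(691, -15) = 1 the prime 691 does not ramify.
Legendre symbol by Euler's criterion: (-15/691) ≡ (-15)^345 ≡ 1 (mod 691), i.e. (-15/691) = 1.
Legendre symbol 1 ⇒ 691 is split.

split — (691) = 𝔭₁𝔭₂ with 𝔭₁ ≠ 𝔭₂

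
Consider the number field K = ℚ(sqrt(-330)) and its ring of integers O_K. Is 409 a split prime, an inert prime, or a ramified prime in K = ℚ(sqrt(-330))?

-330 mod 4 = 2, hence disc K = 4·(-330) = -1320 and O_K = ℤ[√-330].
409 ∤ -1320, so 409 is unramified.
Compute (-330/409) via Euler: 79^((409-1)/2) mod 409 = 408, so (-330/409) = -1.
Legendre symbol -1 ⇒ 409 is inert.

remains prime (inert)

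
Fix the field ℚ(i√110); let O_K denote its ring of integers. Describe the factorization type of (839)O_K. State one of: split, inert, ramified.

Since -110 ≢ 1 mod 4, the ring of integers is ℤ[√-110] with discriminant 4·(-110) = -440.
disc(K) = -440 is not divisible by 839; 839 is unramified.
(-110/839) = 729^419 mod 839 = 1, giving Legendre symbol 1.
(-110/839) = 1, so 839 splits.

splits completely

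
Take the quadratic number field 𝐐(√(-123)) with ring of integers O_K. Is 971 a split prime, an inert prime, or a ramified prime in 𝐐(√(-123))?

d = -123 ≡ 1 (mod 4), so O_K = ℤ[(1+√-123)/2] and disc(K) = d = -123.
971 ∤ -123, so 971 is unramified.
Compute (-123/971) via Euler: 848^((971-1)/2) mod 971 = 1, so (-123/971) = 1.
Legendre symbol 1 ⇒ 971 is split.

split — (971) = 𝔭₁𝔭₂ with 𝔭₁ ≠ 𝔭₂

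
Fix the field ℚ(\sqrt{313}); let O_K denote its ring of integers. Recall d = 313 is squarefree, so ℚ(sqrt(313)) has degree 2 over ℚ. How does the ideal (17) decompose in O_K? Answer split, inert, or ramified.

inert

313 mod 4 = 1, hence disc K = 313 and O_K = ℤ[(1+√313)/2].
Since gcd(17, 313) = 1 the prime 17 does not ramify.
Euler's criterion: 313^8 mod 17 = 16. Thus (313|17) = -1.
(313/17) = -1, so 17 is inert.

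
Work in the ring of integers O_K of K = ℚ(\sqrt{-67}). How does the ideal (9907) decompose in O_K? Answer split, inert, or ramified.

-67 mod 4 = 1, hence disc K = -67 and O_K = ℤ[(1+√-67)/2].
Since gcd(9907, -67) = 1 the prime 9907 does not ramify.
Legendre symbol by Euler's criterion: (-67/9907) ≡ (-67)^4953 ≡ 9906 (mod 9907), i.e. (-67/9907) = -1.
d is a non-residue mod p, hence 9907 remains inert in O_K.

inert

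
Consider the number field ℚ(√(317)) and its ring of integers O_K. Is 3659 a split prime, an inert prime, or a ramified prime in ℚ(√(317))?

splits completely

317 mod 4 = 1, hence disc K = 317 and O_K = ℤ[(1+√317)/2].
3659 ∤ 317, so 3659 is unramified.
Compute (317/3659) via Euler: 317^((3659-1)/2) mod 3659 = 1, so (317/3659) = 1.
d is a quadratic residue mod p, hence 3659 splits in O_K.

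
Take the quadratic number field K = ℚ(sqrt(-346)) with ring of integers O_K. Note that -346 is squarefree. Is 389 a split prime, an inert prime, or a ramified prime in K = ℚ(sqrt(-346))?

-346 mod 4 = 2, hence disc K = 4·(-346) = -1384 and O_K = ℤ[√-346].
Since gcd(389, -1384) = 1 the prime 389 does not ramify.
(-346/389) = 43^194 mod 389 = 388, giving Legendre symbol -1.
Legendre symbol -1 ⇒ 389 is inert.

p is inert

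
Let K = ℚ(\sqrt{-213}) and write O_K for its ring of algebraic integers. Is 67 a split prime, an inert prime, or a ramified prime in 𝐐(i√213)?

split

Since -213 ≢ 1 mod 4, the ring of integers is ℤ[√-213] with discriminant 4·(-213) = -852.
Since gcd(67, -852) = 1 the prime 67 does not ramify.
(-213/67) = 55^33 mod 67 = 1, giving Legendre symbol 1.
Legendre symbol 1 ⇒ 67 is split.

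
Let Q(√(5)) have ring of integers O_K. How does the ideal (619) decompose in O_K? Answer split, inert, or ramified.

split

5 mod 4 = 1, hence disc K = 5 and O_K = ℤ[(1+√5)/2].
619 ∤ 5, so 619 is unramified.
(5/619) = 5^309 mod 619 = 1, giving Legendre symbol 1.
Legendre symbol 1 ⇒ 619 is split.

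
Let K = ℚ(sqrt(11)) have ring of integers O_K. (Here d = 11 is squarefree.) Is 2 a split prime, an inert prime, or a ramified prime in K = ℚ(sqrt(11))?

11 mod 4 = 3, hence disc K = 4·11 = 44 and O_K = ℤ[√11].
disc(K) = 44 = 2·22, so p = 2 is ramified.

ramified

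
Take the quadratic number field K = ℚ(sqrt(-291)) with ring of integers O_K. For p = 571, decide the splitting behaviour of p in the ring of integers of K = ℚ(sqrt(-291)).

split — (571) = 𝔭₁𝔭₂ with 𝔭₁ ≠ 𝔭₂

-291 mod 4 = 1, hence disc K = -291 and O_K = ℤ[(1+√-291)/2].
571 ∤ -291, so 571 is unramified.
Legendre symbol by Euler's criterion: (-291/571) ≡ (-291)^285 ≡ 1 (mod 571), i.e. (-291/571) = 1.
d is a quadratic residue mod p, hence 571 splits in O_K.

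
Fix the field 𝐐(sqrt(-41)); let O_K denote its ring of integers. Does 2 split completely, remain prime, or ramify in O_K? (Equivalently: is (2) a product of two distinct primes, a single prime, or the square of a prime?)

ramified — (2) = 𝔭²

d = -41 ≡ 3 (mod 4), so O_K = ℤ[√-41] and disc(K) = 4d = -164.
2 divides disc(K) = -164, so 2 ramifies.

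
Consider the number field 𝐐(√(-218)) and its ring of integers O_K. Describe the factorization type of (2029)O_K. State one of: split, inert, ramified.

split

-218 mod 4 = 2, hence disc K = 4·(-218) = -872 and O_K = ℤ[√-218].
2029 ∤ -872, so 2029 is unramified.
(-218/2029) = 1811^1014 mod 2029 = 1, giving Legendre symbol 1.
(-218/2029) = 1, so 2029 splits.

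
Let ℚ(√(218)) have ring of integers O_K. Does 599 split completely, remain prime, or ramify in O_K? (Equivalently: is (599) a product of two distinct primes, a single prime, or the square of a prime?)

d = 218 ≡ 2 (mod 4), so O_K = ℤ[√218] and disc(K) = 4d = 872.
disc(K) = 872 is not divisible by 599; 599 is unramified.
Legendre symbol by Euler's criterion: (218/599) ≡ 218^299 ≡ 598 (mod 599), i.e. (218/599) = -1.
Legendre symbol -1 ⇒ 599 is inert.

599 remains inert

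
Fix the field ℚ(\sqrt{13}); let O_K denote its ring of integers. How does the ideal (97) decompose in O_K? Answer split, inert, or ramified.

d = 13 ≡ 1 (mod 4), so O_K = ℤ[(1+√13)/2] and disc(K) = d = 13.
Since gcd(97, 13) = 1 the prime 97 does not ramify.
Euler's criterion: 13^48 mod 97 = 96. Thus (13|97) = -1.
Legendre symbol -1 ⇒ 97 is inert.

97 remains inert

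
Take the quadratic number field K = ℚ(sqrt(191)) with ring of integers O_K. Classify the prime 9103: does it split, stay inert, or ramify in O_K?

Since 191 ≢ 1 mod 4, the ring of integers is ℤ[√191] with discriminant 4·191 = 764.
Since gcd(9103, 764) = 1 the prime 9103 does not ramify.
Legendre symbol by Euler's criterion: (191/9103) ≡ 191^4551 ≡ 1 (mod 9103), i.e. (191/9103) = 1.
(191/9103) = 1, so 9103 splits.

9103 splits in O_K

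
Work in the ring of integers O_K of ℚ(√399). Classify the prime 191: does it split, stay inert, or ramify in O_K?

d = 399 ≡ 3 (mod 4), so O_K = ℤ[√399] and disc(K) = 4d = 1596.
disc(K) = 1596 is not divisible by 191; 191 is unramified.
Compute (399/191) via Euler: 17^((191-1)/2) mod 191 = 1, so (399/191) = 1.
(399/191) = 1, so 191 splits.

p splits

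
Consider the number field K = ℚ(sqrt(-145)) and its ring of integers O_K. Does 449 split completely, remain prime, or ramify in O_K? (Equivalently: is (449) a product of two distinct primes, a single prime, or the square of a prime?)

remains prime (inert)

-145 mod 4 = 3, hence disc K = 4·(-145) = -580 and O_K = ℤ[√-145].
449 ∤ -580, so 449 is unramified.
(-145/449) = 304^224 mod 449 = 448, giving Legendre symbol -1.
Legendre symbol -1 ⇒ 449 is inert.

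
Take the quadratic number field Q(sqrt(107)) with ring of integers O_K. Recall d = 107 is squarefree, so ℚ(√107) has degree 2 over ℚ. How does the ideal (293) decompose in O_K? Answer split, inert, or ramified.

107 mod 4 = 3, hence disc K = 4·107 = 428 and O_K = ℤ[√107].
Since gcd(293, 428) = 1 the prime 293 does not ramify.
Compute (107/293) via Euler: 107^((293-1)/2) mod 293 = 1, so (107/293) = 1.
Legendre symbol 1 ⇒ 293 is split.

split — (293) = 𝔭₁𝔭₂ with 𝔭₁ ≠ 𝔭₂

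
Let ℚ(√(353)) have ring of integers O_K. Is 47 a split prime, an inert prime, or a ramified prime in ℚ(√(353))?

d = 353 ≡ 1 (mod 4), so O_K = ℤ[(1+√353)/2] and disc(K) = d = 353.
disc(K) = 353 is not divisible by 47; 47 is unramified.
Compute (353/47) via Euler: 24^((47-1)/2) mod 47 = 1, so (353/47) = 1.
(353/47) = 1, so 47 splits.

p splits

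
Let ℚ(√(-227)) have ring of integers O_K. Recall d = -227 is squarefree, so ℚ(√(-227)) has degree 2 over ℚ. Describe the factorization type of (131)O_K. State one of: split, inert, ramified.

131 splits in O_K

-227 mod 4 = 1, hence disc K = -227 and O_K = ℤ[(1+√-227)/2].
131 ∤ -227, so 131 is unramified.
(-227/131) = 35^65 mod 131 = 1, giving Legendre symbol 1.
Legendre symbol 1 ⇒ 131 is split.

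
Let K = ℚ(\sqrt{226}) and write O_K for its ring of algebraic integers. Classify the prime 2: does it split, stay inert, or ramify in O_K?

p ramifies

d = 226 ≡ 2 (mod 4), so O_K = ℤ[√226] and disc(K) = 4d = 904.
Ramification test: 2 | 904. The prime 2 ramifies in K.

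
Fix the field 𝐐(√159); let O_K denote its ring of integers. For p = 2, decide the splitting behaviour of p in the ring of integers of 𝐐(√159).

159 mod 4 = 3, hence disc K = 4·159 = 636 and O_K = ℤ[√159].
Ramification test: 2 | 636. The prime 2 ramifies in K.

p ramifies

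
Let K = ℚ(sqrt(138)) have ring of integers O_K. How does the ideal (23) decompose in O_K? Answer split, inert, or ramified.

d = 138 ≡ 2 (mod 4), so O_K = ℤ[√138] and disc(K) = 4d = 552.
Ramification test: 23 | 552. The prime 23 ramifies in K.

ramified — (23) = 𝔭²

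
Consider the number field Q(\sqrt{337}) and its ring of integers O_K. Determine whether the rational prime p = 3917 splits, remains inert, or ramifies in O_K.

Since 337 ≡ 1 mod 4, the ring of integers is ℤ[(1+√337)/2] with discriminant 337.
3917 ∤ 337, so 3917 is unramified.
Legendre symbol by Euler's criterion: (337/3917) ≡ 337^1958 ≡ 3916 (mod 3917), i.e. (337/3917) = -1.
d is a non-residue mod p, hence 3917 remains inert in O_K.

inert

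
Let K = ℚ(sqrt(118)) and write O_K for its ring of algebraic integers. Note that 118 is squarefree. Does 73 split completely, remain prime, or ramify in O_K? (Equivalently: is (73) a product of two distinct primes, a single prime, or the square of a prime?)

inert

d = 118 ≡ 2 (mod 4), so O_K = ℤ[√118] and disc(K) = 4d = 472.
disc(K) = 472 is not divisible by 73; 73 is unramified.
(118/73) = 45^36 mod 73 = 72, giving Legendre symbol -1.
d is a non-residue mod p, hence 73 remains inert in O_K.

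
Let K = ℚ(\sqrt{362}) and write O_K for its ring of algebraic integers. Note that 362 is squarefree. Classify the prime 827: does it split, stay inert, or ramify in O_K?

split

d = 362 ≡ 2 (mod 4), so O_K = ℤ[√362] and disc(K) = 4d = 1448.
827 ∤ 1448, so 827 is unramified.
Euler's criterion: 362^413 mod 827 = 1. Thus (362|827) = 1.
Legendre symbol 1 ⇒ 827 is split.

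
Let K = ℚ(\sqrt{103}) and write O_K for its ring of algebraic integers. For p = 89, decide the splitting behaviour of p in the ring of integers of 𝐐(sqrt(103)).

d = 103 ≡ 3 (mod 4), so O_K = ℤ[√103] and disc(K) = 4d = 412.
Since gcd(89, 412) = 1 the prime 89 does not ramify.
Euler's criterion: 103^44 mod 89 = 88. Thus (103|89) = -1.
Legendre symbol -1 ⇒ 89 is inert.

p is inert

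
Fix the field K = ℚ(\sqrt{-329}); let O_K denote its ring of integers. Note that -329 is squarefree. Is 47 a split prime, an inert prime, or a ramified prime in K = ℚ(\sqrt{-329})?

ramifies in O_K

d = -329 ≡ 3 (mod 4), so O_K = ℤ[√-329] and disc(K) = 4d = -1316.
Ramification test: 47 | -1316. The prime 47 ramifies in K.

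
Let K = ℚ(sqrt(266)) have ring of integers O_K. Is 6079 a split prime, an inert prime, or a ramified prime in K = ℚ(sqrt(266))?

Since 266 ≢ 1 mod 4, the ring of integers is ℤ[√266] with discriminant 4·266 = 1064.
disc(K) = 1064 is not divisible by 6079; 6079 is unramified.
Euler's criterion: 266^3039 mod 6079 = 1. Thus (266|6079) = 1.
d is a quadratic residue mod p, hence 6079 splits in O_K.

split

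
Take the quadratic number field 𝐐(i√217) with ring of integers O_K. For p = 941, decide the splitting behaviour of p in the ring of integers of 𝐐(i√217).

p splits

Since -217 ≢ 1 mod 4, the ring of integers is ℤ[√-217] with discriminant 4·(-217) = -868.
941 ∤ -868, so 941 is unramified.
Euler's criterion: (-217)^470 mod 941 = 1. Thus (-217|941) = 1.
(-217/941) = 1, so 941 splits.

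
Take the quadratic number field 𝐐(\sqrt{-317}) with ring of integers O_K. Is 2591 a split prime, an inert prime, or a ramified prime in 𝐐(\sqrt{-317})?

-317 mod 4 = 3, hence disc K = 4·(-317) = -1268 and O_K = ℤ[√-317].
Since gcd(2591, -1268) = 1 the prime 2591 does not ramify.
Euler's criterion: (-317)^1295 mod 2591 = 1. Thus (-317|2591) = 1.
(-317/2591) = 1, so 2591 splits.

p splits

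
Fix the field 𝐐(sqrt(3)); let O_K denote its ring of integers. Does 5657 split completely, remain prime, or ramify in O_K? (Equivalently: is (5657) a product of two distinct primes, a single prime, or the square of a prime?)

p is inert

d = 3 ≡ 3 (mod 4), so O_K = ℤ[√3] and disc(K) = 4d = 12.
disc(K) = 12 is not divisible by 5657; 5657 is unramified.
Legendre symbol by Euler's criterion: (3/5657) ≡ 3^2828 ≡ 5656 (mod 5657), i.e. (3/5657) = -1.
(3/5657) = -1, so 5657 is inert.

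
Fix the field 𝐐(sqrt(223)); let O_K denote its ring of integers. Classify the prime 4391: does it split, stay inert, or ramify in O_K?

4391 splits in O_K

223 mod 4 = 3, hence disc K = 4·223 = 892 and O_K = ℤ[√223].
Since gcd(4391, 892) = 1 the prime 4391 does not ramify.
Compute (223/4391) via Euler: 223^((4391-1)/2) mod 4391 = 1, so (223/4391) = 1.
(223/4391) = 1, so 4391 splits.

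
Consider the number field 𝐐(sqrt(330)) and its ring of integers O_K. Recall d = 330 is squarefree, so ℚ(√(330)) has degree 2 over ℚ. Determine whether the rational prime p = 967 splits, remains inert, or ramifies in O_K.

p splits

330 mod 4 = 2, hence disc K = 4·330 = 1320 and O_K = ℤ[√330].
967 ∤ 1320, so 967 is unramified.
Compute (330/967) via Euler: 330^((967-1)/2) mod 967 = 1, so (330/967) = 1.
d is a quadratic residue mod p, hence 967 splits in O_K.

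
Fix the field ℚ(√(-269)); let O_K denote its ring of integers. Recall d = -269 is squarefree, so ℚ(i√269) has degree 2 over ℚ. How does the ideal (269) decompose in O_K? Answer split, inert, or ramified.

ramified — (269) = 𝔭²

d = -269 ≡ 3 (mod 4), so O_K = ℤ[√-269] and disc(K) = 4d = -1076.
disc(K) = -1076 = 269·(-4), so p = 269 is ramified.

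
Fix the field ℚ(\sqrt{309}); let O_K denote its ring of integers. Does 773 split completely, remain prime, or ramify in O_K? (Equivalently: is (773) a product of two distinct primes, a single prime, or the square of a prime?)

inert — (773) stays prime in O_K

d = 309 ≡ 1 (mod 4), so O_K = ℤ[(1+√309)/2] and disc(K) = d = 309.
disc(K) = 309 is not divisible by 773; 773 is unramified.
Euler's criterion: 309^386 mod 773 = 772. Thus (309|773) = -1.
d is a non-residue mod p, hence 773 remains inert in O_K.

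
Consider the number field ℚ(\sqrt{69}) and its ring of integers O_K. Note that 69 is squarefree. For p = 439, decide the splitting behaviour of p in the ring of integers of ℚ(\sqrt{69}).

69 mod 4 = 1, hence disc K = 69 and O_K = ℤ[(1+√69)/2].
disc(K) = 69 is not divisible by 439; 439 is unramified.
Legendre symbol by Euler's criterion: (69/439) ≡ 69^219 ≡ 1 (mod 439), i.e. (69/439) = 1.
(69/439) = 1, so 439 splits.

split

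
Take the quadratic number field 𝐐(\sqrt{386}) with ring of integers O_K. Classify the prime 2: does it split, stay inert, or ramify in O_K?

Since 386 ≢ 1 mod 4, the ring of integers is ℤ[√386] with discriminant 4·386 = 1544.
2 divides disc(K) = 1544, so 2 ramifies.

ramifies in O_K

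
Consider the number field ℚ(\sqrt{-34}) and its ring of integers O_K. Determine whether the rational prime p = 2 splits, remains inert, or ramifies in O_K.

2 is ramified

d = -34 ≡ 2 (mod 4), so O_K = ℤ[√-34] and disc(K) = 4d = -136.
disc(K) = -136 = 2·(-68), so p = 2 is ramified.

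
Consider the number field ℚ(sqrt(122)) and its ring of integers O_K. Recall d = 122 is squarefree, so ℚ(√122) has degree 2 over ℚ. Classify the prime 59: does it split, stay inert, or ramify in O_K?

d = 122 ≡ 2 (mod 4), so O_K = ℤ[√122] and disc(K) = 4d = 488.
disc(K) = 488 is not divisible by 59; 59 is unramified.
(122/59) = 4^29 mod 59 = 1, giving Legendre symbol 1.
(122/59) = 1, so 59 splits.

split — (59) = 𝔭₁𝔭₂ with 𝔭₁ ≠ 𝔭₂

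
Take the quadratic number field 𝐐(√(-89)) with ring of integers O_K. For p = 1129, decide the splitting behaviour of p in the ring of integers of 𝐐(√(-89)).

Since -89 ≢ 1 mod 4, the ring of integers is ℤ[√-89] with discriminant 4·(-89) = -356.
Since gcd(1129, -356) = 1 the prime 1129 does not ramify.
Euler's criterion: (-89)^564 mod 1129 = 1128. Thus (-89|1129) = -1.
d is a non-residue mod p, hence 1129 remains inert in O_K.

inert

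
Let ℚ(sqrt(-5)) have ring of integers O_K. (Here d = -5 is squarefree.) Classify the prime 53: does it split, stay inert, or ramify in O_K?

Since -5 ≢ 1 mod 4, the ring of integers is ℤ[√-5] with discriminant 4·(-5) = -20.
disc(K) = -20 is not divisible by 53; 53 is unramified.
Compute (-5/53) via Euler: 48^((53-1)/2) mod 53 = 52, so (-5/53) = -1.
(-5/53) = -1, so 53 is inert.

inert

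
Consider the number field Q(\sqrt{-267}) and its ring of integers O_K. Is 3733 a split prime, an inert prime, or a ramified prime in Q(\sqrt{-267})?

d = -267 ≡ 1 (mod 4), so O_K = ℤ[(1+√-267)/2] and disc(K) = d = -267.
3733 ∤ -267, so 3733 is unramified.
Legendre symbol by Euler's criterion: (-267/3733) ≡ (-267)^1866 ≡ 1 (mod 3733), i.e. (-267/3733) = 1.
(-267/3733) = 1, so 3733 splits.

splits completely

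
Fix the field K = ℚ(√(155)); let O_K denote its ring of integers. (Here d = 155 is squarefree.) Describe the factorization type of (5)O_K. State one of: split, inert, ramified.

ramified

d = 155 ≡ 3 (mod 4), so O_K = ℤ[√155] and disc(K) = 4d = 620.
disc(K) = 620 = 5·124, so p = 5 is ramified.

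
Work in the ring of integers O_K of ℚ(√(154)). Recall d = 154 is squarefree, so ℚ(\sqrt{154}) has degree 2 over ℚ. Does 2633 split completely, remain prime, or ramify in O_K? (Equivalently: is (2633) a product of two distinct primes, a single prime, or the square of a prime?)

154 mod 4 = 2, hence disc K = 4·154 = 616 and O_K = ℤ[√154].
disc(K) = 616 is not divisible by 2633; 2633 is unramified.
(154/2633) = 154^1316 mod 2633 = 1, giving Legendre symbol 1.
(154/2633) = 1, so 2633 splits.

p splits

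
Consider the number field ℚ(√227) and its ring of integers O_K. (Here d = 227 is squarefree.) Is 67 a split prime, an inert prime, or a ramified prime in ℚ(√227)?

67 splits in O_K

d = 227 ≡ 3 (mod 4), so O_K = ℤ[√227] and disc(K) = 4d = 908.
Since gcd(67, 908) = 1 the prime 67 does not ramify.
Legendre symbol by Euler's criterion: (227/67) ≡ 227^33 ≡ 1 (mod 67), i.e. (227/67) = 1.
d is a quadratic residue mod p, hence 67 splits in O_K.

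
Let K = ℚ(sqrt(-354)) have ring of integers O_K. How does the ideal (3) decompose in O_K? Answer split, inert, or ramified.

-354 mod 4 = 2, hence disc K = 4·(-354) = -1416 and O_K = ℤ[√-354].
Ramification test: 3 | -1416. The prime 3 ramifies in K.

ramified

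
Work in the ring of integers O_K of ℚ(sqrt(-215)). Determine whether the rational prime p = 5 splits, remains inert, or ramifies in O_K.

ramifies in O_K

Since -215 ≡ 1 mod 4, the ring of integers is ℤ[(1+√-215)/2] with discriminant -215.
5 divides disc(K) = -215, so 5 ramifies.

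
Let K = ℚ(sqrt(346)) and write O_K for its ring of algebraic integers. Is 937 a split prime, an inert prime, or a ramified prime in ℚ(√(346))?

inert — (937) stays prime in O_K

Since 346 ≢ 1 mod 4, the ring of integers is ℤ[√346] with discriminant 4·346 = 1384.
937 ∤ 1384, so 937 is unramified.
(346/937) = 346^468 mod 937 = 936, giving Legendre symbol -1.
d is a non-residue mod p, hence 937 remains inert in O_K.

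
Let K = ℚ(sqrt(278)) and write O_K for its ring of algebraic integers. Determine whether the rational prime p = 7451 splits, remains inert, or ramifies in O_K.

Since 278 ≢ 1 mod 4, the ring of integers is ℤ[√278] with discriminant 4·278 = 1112.
Since gcd(7451, 1112) = 1 the prime 7451 does not ramify.
Compute (278/7451) via Euler: 278^((7451-1)/2) mod 7451 = 7450, so (278/7451) = -1.
(278/7451) = -1, so 7451 is inert.

inert — (7451) stays prime in O_K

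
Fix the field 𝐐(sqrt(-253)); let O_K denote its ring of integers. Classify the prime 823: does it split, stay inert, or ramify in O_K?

inert — (823) stays prime in O_K

Since -253 ≢ 1 mod 4, the ring of integers is ℤ[√-253] with discriminant 4·(-253) = -1012.
Since gcd(823, -1012) = 1 the prime 823 does not ramify.
Compute (-253/823) via Euler: 570^((823-1)/2) mod 823 = 822, so (-253/823) = -1.
(-253/823) = -1, so 823 is inert.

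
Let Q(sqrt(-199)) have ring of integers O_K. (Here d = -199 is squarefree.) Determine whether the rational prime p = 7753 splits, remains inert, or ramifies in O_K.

inert — (7753) stays prime in O_K

Since -199 ≡ 1 mod 4, the ring of integers is ℤ[(1+√-199)/2] with discriminant -199.
7753 ∤ -199, so 7753 is unramified.
Compute (-199/7753) via Euler: 7554^((7753-1)/2) mod 7753 = 7752, so (-199/7753) = -1.
Legendre symbol -1 ⇒ 7753 is inert.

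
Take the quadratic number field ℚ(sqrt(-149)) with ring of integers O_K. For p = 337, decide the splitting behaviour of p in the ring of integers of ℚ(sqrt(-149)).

Since -149 ≢ 1 mod 4, the ring of integers is ℤ[√-149] with discriminant 4·(-149) = -596.
Since gcd(337, -596) = 1 the prime 337 does not ramify.
Compute (-149/337) via Euler: 188^((337-1)/2) mod 337 = 1, so (-149/337) = 1.
Legendre symbol 1 ⇒ 337 is split.

split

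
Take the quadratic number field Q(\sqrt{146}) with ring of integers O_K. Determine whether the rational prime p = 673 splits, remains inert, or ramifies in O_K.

146 mod 4 = 2, hence disc K = 4·146 = 584 and O_K = ℤ[√146].
disc(K) = 584 is not divisible by 673; 673 is unramified.
Compute (146/673) via Euler: 146^((673-1)/2) mod 673 = 1, so (146/673) = 1.
(146/673) = 1, so 673 splits.

splits completely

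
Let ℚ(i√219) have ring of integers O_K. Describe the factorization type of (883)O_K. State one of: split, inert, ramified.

Since -219 ≡ 1 mod 4, the ring of integers is ℤ[(1+√-219)/2] with discriminant -219.
disc(K) = -219 is not divisible by 883; 883 is unramified.
Legendre symbol by Euler's criterion: (-219/883) ≡ (-219)^441 ≡ 882 (mod 883), i.e. (-219/883) = -1.
(-219/883) = -1, so 883 is inert.

inert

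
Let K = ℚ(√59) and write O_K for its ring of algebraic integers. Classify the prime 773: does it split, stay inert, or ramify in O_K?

Since 59 ≢ 1 mod 4, the ring of integers is ℤ[√59] with discriminant 4·59 = 236.
disc(K) = 236 is not divisible by 773; 773 is unramified.
Compute (59/773) via Euler: 59^((773-1)/2) mod 773 = 772, so (59/773) = -1.
(59/773) = -1, so 773 is inert.

inert — (773) stays prime in O_K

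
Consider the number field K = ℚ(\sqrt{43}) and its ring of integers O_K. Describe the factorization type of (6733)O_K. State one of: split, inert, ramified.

splits completely

d = 43 ≡ 3 (mod 4), so O_K = ℤ[√43] and disc(K) = 4d = 172.
Since gcd(6733, 172) = 1 the prime 6733 does not ramify.
Legendre symbol by Euler's criterion: (43/6733) ≡ 43^3366 ≡ 1 (mod 6733), i.e. (43/6733) = 1.
Legendre symbol 1 ⇒ 6733 is split.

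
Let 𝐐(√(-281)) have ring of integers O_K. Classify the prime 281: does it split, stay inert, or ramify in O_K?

-281 mod 4 = 3, hence disc K = 4·(-281) = -1124 and O_K = ℤ[√-281].
Ramification test: 281 | -1124. The prime 281 ramifies in K.

ramified — (281) = 𝔭²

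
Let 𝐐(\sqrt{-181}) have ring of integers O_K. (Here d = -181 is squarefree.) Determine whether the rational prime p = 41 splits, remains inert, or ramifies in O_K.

-181 mod 4 = 3, hence disc K = 4·(-181) = -724 and O_K = ℤ[√-181].
disc(K) = -724 is not divisible by 41; 41 is unramified.
Legendre symbol by Euler's criterion: (-181/41) ≡ (-181)^20 ≡ 40 (mod 41), i.e. (-181/41) = -1.
d is a non-residue mod p, hence 41 remains inert in O_K.

inert — (41) stays prime in O_K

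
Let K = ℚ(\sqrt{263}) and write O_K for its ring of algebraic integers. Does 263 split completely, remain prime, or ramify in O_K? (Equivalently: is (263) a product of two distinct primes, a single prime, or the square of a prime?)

d = 263 ≡ 3 (mod 4), so O_K = ℤ[√263] and disc(K) = 4d = 1052.
263 divides disc(K) = 1052, so 263 ramifies.

ramifies in O_K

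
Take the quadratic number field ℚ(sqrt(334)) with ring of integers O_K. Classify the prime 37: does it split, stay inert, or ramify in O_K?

split

Since 334 ≢ 1 mod 4, the ring of integers is ℤ[√334] with discriminant 4·334 = 1336.
Since gcd(37, 1336) = 1 the prime 37 does not ramify.
Euler's criterion: 334^18 mod 37 = 1. Thus (334|37) = 1.
d is a quadratic residue mod p, hence 37 splits in O_K.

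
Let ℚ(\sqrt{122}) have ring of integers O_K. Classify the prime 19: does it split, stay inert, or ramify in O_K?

122 mod 4 = 2, hence disc K = 4·122 = 488 and O_K = ℤ[√122].
Since gcd(19, 488) = 1 the prime 19 does not ramify.
Euler's criterion: 122^9 mod 19 = 18. Thus (122|19) = -1.
d is a non-residue mod p, hence 19 remains inert in O_K.

inert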